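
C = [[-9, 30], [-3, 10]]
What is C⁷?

C² = C (a projection; rank 1, trace 1), so C⁷ = C.

[[-9, 30], [-3, 10]]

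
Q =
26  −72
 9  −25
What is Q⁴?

[[136, −360], [45, −119]]

tr Q = 1 and det Q = −2, so the characteristic polynomial is λ² − (1)λ + (−2) with roots 2 and −1.
Eigenvectors give P = [[−3, 8], [−1, 3]] with P⁻¹ = [[−3, 8], [−1, 3]], and Q = P·diag(2, −1)·P⁻¹.
Then Q⁴ = P·diag(16, 1)·P⁻¹ = [[−48, 8], [−16, 3]] · [[−3, 8], [−1, 3]] = [[136, −360], [45, −119]].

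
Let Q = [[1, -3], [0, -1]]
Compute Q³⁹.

Q² = I (check: tr Q = 0 and det Q = -1), so Q³⁹ = Q since 39 is odd.

[[1, -3], [0, -1]]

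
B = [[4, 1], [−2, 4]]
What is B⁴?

B² = [[14, 8], [−16, 14]]
B³ = [[40, 46], [−92, 40]]
B⁴ = [[68, 224], [−448, 68]]

[[68, 224], [−448, 68]]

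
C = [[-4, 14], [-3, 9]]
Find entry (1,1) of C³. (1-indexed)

-106

tr C = 5 and det C = 6, so the characteristic polynomial is λ² − (5)λ + (6) with roots 3 and 2.
Eigenvectors give P = [[-2, -7], [-1, -3]] with P⁻¹ = [[3, -7], [-1, 2]], and C = P·diag(3, 2)·P⁻¹.
Then C³ = P·diag(27, 8)·P⁻¹ = [[-54, -56], [-27, -24]] · [[3, -7], [-1, 2]] = [[-106, 266], [-57, 141]].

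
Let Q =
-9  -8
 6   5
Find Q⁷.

tr Q = -4 and det Q = 3, so the characteristic polynomial is λ² − (-4)λ + (3) with roots -1 and -3.
Eigenvectors give P = [[-1, -4], [1, 3]] with P⁻¹ = [[3, 4], [-1, -1]], and Q = P·diag(-1, -3)·P⁻¹.
Then Q⁷ = P·diag(-1, -2187)·P⁻¹ = [[1, 8748], [-1, -6561]] · [[3, 4], [-1, -1]] = [[-8745, -8744], [6558, 6557]].

[[-8745, -8744], [6558, 6557]]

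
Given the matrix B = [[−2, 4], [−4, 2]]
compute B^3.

[[24, −48], [48, −24]]

B^2 = [[−12, 0], [0, −12]]
B^3 = [[24, −48], [48, −24]]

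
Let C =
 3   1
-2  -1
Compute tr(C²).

6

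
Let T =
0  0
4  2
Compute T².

[[0, 0], [8, 4]]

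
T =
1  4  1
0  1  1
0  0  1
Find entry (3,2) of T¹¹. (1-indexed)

0

T = I + N where N = [[0, 4, 1], [0, 0, 1], [0, 0, 0]] is strictly upper-triangular, so N³ = 0.
(I + N)¹¹ = I + 11·N + 55·N² = [[1, 44, 231], [0, 1, 11], [0, 0, 1]].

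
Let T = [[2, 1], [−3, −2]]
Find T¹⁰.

T² = I (check: tr T = 0 and det T = −1), so T¹⁰ = I since 10 is even.

[[1, 0], [0, 1]]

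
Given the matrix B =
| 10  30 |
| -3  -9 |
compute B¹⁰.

B² = B (a projection; rank 1, trace 1), so B¹⁰ = B.

[[10, 30], [-3, -9]]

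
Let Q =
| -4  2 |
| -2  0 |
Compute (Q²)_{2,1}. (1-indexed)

8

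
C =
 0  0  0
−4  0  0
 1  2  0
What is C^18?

[[0, 0, 0], [0, 0, 0], [0, 0, 0]]

C is strictly triangular, hence nilpotent: C^3 = 0, so C^18 = 0.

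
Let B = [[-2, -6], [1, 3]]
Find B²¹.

B² = B (a projection; rank 1, trace 1), so B²¹ = B.

[[-2, -6], [1, 3]]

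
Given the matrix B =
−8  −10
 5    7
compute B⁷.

[[−4502, −4630], [2315, 2443]]

tr B = −1 and det B = −6, so the characteristic polynomial is λ² − (−1)λ + (−6) with roots −3 and 2.
Eigenvectors give P = [[−2, −1], [1, 1]] with P⁻¹ = [[−1, −1], [1, 2]], and B = P·diag(−3, 2)·P⁻¹.
Then B⁷ = P·diag(−2187, 128)·P⁻¹ = [[4374, −128], [−2187, 128]] · [[−1, −1], [1, 2]] = [[−4502, −4630], [2315, 2443]].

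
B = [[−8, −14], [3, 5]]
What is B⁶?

tr B = −3 and det B = 2, so the characteristic polynomial is λ² − (−3)λ + (2) with roots −2 and −1.
Eigenvectors give P = [[7, −2], [−3, 1]] with P⁻¹ = [[1, 2], [3, 7]], and B = P·diag(−2, −1)·P⁻¹.
Then B⁶ = P·diag(64, 1)·P⁻¹ = [[448, −2], [−192, 1]] · [[1, 2], [3, 7]] = [[442, 882], [−189, −377]].

[[442, 882], [−189, −377]]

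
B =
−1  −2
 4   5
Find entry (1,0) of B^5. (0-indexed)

tr B = 4 and det B = 3, so the characteristic polynomial is λ² − (4)λ + (3) with roots 1 and 3.
Eigenvectors give P = [[−1, −1], [1, 2]] with P⁻¹ = [[−2, −1], [1, 1]], and B = P·diag(1, 3)·P⁻¹.
Then B^5 = P·diag(1, 243)·P⁻¹ = [[−1, −243], [1, 486]] · [[−2, −1], [1, 1]] = [[−241, −242], [484, 485]].

484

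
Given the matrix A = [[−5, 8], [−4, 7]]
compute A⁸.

[[−6559, 13120], [−6560, 13121]]

tr A = 2 and det A = −3, so the characteristic polynomial is λ² − (2)λ + (−3) with roots 3 and −1.
Eigenvectors give P = [[1, −2], [1, −1]] with P⁻¹ = [[−1, 2], [−1, 1]], and A = P·diag(3, −1)·P⁻¹.
Then A⁸ = P·diag(6561, 1)·P⁻¹ = [[6561, −2], [6561, −1]] · [[−1, 2], [−1, 1]] = [[−6559, 13120], [−6560, 13121]].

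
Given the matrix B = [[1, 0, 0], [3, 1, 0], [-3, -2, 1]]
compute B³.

B = I + N where N = [[0, 0, 0], [3, 0, 0], [-3, -2, 0]] is strictly lower-triangular, so N³ = 0.
(I + N)³ = I + 3·N + 3·N² = [[1, 0, 0], [9, 1, 0], [-27, -6, 1]].

[[1, 0, 0], [9, 1, 0], [-27, -6, 1]]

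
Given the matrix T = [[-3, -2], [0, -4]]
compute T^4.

[[81, 350], [0, 256]]

T^2 = [[9, 14], [0, 16]]
T^3 = [[-27, -74], [0, -64]]
T^4 = [[81, 350], [0, 256]]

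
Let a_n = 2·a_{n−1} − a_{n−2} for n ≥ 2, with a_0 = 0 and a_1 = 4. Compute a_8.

With companion matrix A = [[2, −1], [1, 0]], [a_n, a_{n−1}]ᵀ = A·[a_{n−1}, a_{n−2}]ᵀ, so [a_8, a_7]ᵀ = A⁷·[a_1, a_0]ᵀ.
A⁷ = [[8, −7], [7, −6]], giving [a_8, a_7]ᵀ = [[32], [28]].

32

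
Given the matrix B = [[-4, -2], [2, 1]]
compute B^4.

B^2 = [[12, 6], [-6, -3]]
B^3 = [[-36, -18], [18, 9]]
B^4 = [[108, 54], [-54, -27]]

[[108, 54], [-54, -27]]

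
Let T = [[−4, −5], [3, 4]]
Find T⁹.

T² = I (check: tr T = 0 and det T = −1), so T⁹ = T since 9 is odd.

[[−4, −5], [3, 4]]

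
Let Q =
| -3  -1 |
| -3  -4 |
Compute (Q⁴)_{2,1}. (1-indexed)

651

Q² = [[12, 7], [21, 19]]
Q³ = [[-57, -40], [-120, -97]]
Q⁴ = [[291, 217], [651, 508]]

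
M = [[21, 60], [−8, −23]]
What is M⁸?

tr M = −2 and det M = −3, so the characteristic polynomial is λ² − (−2)λ + (−3) with roots −3 and 1.
Eigenvectors give P = [[−5, −3], [2, 1]] with P⁻¹ = [[1, 3], [−2, −5]], and M = P·diag(−3, 1)·P⁻¹.
Then M⁸ = P·diag(6561, 1)·P⁻¹ = [[−32805, −3], [13122, 1]] · [[1, 3], [−2, −5]] = [[−32799, −98400], [13120, 39361]].

[[−32799, −98400], [13120, 39361]]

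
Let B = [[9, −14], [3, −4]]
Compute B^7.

[[14541, −28826], [6177, −12226]]

tr B = 5 and det B = 6, so the characteristic polynomial is λ² − (5)λ + (6) with roots 3 and 2.
Eigenvectors give P = [[7, 2], [3, 1]] with P⁻¹ = [[1, −2], [−3, 7]], and B = P·diag(3, 2)·P⁻¹.
Then B^7 = P·diag(2187, 128)·P⁻¹ = [[15309, 256], [6561, 128]] · [[1, −2], [−3, 7]] = [[14541, −28826], [6177, −12226]].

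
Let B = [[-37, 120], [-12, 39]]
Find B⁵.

tr B = 2 and det B = -3, so the characteristic polynomial is λ² − (2)λ + (-3) with roots 3 and -1.
Eigenvectors give P = [[-3, 10], [-1, 3]] with P⁻¹ = [[3, -10], [1, -3]], and B = P·diag(3, -1)·P⁻¹.
Then B⁵ = P·diag(243, -1)·P⁻¹ = [[-729, -10], [-243, -3]] · [[3, -10], [1, -3]] = [[-2197, 7320], [-732, 2439]].

[[-2197, 7320], [-732, 2439]]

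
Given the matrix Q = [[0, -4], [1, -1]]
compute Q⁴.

Q² = [[-4, 4], [-1, -3]]
Q³ = [[4, 12], [-3, 7]]
Q⁴ = [[12, -28], [7, 5]]

[[12, -28], [7, 5]]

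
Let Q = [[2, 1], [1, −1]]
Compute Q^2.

[[5, 1], [1, 2]]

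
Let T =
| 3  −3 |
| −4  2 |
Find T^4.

[[741, −555], [−740, 556]]

T^2 = [[21, −15], [−20, 16]]
T^3 = [[123, −93], [−124, 92]]
T^4 = [[741, −555], [−740, 556]]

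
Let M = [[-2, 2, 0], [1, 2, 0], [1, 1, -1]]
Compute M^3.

[[-12, 12, 0], [6, 12, 0], [8, 3, -1]]

M^2 = [[6, 0, 0], [0, 6, 0], [-2, 3, 1]]
M^3 = [[-12, 12, 0], [6, 12, 0], [8, 3, -1]]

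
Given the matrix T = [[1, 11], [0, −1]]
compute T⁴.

[[1, 0], [0, 1]]

T² = I (check: tr T = 0 and det T = −1), so T⁴ = I since 4 is even.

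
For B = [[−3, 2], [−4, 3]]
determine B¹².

B² = I (check: tr B = 0 and det B = −1), so B¹² = I since 12 is even.

[[1, 0], [0, 1]]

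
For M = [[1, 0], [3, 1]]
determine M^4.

M = I + N where N = [[0, 0], [3, 0]] is strictly lower-triangular, so N^2 = 0.
(I + N)^4 = I + 4·N = [[1, 0], [12, 1]].

[[1, 0], [12, 1]]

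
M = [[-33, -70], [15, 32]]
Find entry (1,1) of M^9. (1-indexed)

tr M = -1 and det M = -6, so the characteristic polynomial is λ² − (-1)λ + (-6) with roots -3 and 2.
Eigenvectors give P = [[7, -2], [-3, 1]] with P⁻¹ = [[1, 2], [3, 7]], and M = P·diag(-3, 2)·P⁻¹.
Then M^9 = P·diag(-19683, 512)·P⁻¹ = [[-137781, -1024], [59049, 512]] · [[1, 2], [3, 7]] = [[-140853, -282730], [60585, 121682]].

-140853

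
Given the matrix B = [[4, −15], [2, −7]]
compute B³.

[[34, −105], [14, −43]]

tr B = −3 and det B = 2, so the characteristic polynomial is λ² − (−3)λ + (2) with roots −2 and −1.
Eigenvectors give P = [[−5, 3], [−2, 1]] with P⁻¹ = [[1, −3], [2, −5]], and B = P·diag(−2, −1)·P⁻¹.
Then B³ = P·diag(−8, −1)·P⁻¹ = [[40, −3], [16, −1]] · [[1, −3], [2, −5]] = [[34, −105], [14, −43]].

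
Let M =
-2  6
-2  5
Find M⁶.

tr M = 3 and det M = 2, so the characteristic polynomial is λ² − (3)λ + (2) with roots 2 and 1.
Eigenvectors give P = [[-3, -2], [-2, -1]] with P⁻¹ = [[1, -2], [-2, 3]], and M = P·diag(2, 1)·P⁻¹.
Then M⁶ = P·diag(64, 1)·P⁻¹ = [[-192, -2], [-128, -1]] · [[1, -2], [-2, 3]] = [[-188, 378], [-126, 253]].

[[-188, 378], [-126, 253]]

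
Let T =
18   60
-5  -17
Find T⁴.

[[276, 780], [-65, -179]]

tr T = 1 and det T = -6, so the characteristic polynomial is λ² − (1)λ + (-6) with roots -2 and 3.
Eigenvectors give P = [[-3, -4], [1, 1]] with P⁻¹ = [[1, 4], [-1, -3]], and T = P·diag(-2, 3)·P⁻¹.
Then T⁴ = P·diag(16, 81)·P⁻¹ = [[-48, -324], [16, 81]] · [[1, 4], [-1, -3]] = [[276, 780], [-65, -179]].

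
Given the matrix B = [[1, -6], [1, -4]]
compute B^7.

[[253, -762], [127, -382]]

tr B = -3 and det B = 2, so the characteristic polynomial is λ² − (-3)λ + (2) with roots -1 and -2.
Eigenvectors give P = [[-3, 2], [-1, 1]] with P⁻¹ = [[-1, 2], [-1, 3]], and B = P·diag(-1, -2)·P⁻¹.
Then B^7 = P·diag(-1, -128)·P⁻¹ = [[3, -256], [1, -128]] · [[-1, 2], [-1, 3]] = [[253, -762], [127, -382]].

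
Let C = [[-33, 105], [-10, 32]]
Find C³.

[[-237, 735], [-70, 218]]

tr C = -1 and det C = -6, so the characteristic polynomial is λ² − (-1)λ + (-6) with roots -3 and 2.
Eigenvectors give P = [[7, 3], [2, 1]] with P⁻¹ = [[1, -3], [-2, 7]], and C = P·diag(-3, 2)·P⁻¹.
Then C³ = P·diag(-27, 8)·P⁻¹ = [[-189, 24], [-54, 8]] · [[1, -3], [-2, 7]] = [[-237, 735], [-70, 218]].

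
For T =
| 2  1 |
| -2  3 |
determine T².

[[2, 5], [-10, 7]]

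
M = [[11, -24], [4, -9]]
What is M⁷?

tr M = 2 and det M = -3, so the characteristic polynomial is λ² − (2)λ + (-3) with roots -1 and 3.
Eigenvectors give P = [[2, 3], [1, 1]] with P⁻¹ = [[-1, 3], [1, -2]], and M = P·diag(-1, 3)·P⁻¹.
Then M⁷ = P·diag(-1, 2187)·P⁻¹ = [[-2, 6561], [-1, 2187]] · [[-1, 3], [1, -2]] = [[6563, -13128], [2188, -4377]].

[[6563, -13128], [2188, -4377]]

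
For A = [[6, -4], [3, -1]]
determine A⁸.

[[25476, -25220], [18915, -18659]]

tr A = 5 and det A = 6, so the characteristic polynomial is λ² − (5)λ + (6) with roots 3 and 2.
Eigenvectors give P = [[4, 1], [3, 1]] with P⁻¹ = [[1, -1], [-3, 4]], and A = P·diag(3, 2)·P⁻¹.
Then A⁸ = P·diag(6561, 256)·P⁻¹ = [[26244, 256], [19683, 256]] · [[1, -1], [-3, 4]] = [[25476, -25220], [18915, -18659]].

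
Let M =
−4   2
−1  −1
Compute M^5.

tr M = −5 and det M = 6, so the characteristic polynomial is λ² − (−5)λ + (6) with roots −2 and −3.
Eigenvectors give P = [[1, 2], [1, 1]] with P⁻¹ = [[−1, 2], [1, −1]], and M = P·diag(−2, −3)·P⁻¹.
Then M^5 = P·diag(−32, −243)·P⁻¹ = [[−32, −486], [−32, −243]] · [[−1, 2], [1, −1]] = [[−454, 422], [−211, 179]].

[[−454, 422], [−211, 179]]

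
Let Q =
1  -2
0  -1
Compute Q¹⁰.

[[1, 0], [0, 1]]

Q² = I (check: tr Q = 0 and det Q = -1), so Q¹⁰ = I since 10 is even.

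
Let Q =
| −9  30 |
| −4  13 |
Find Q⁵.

[[−1209, 3630], [−484, 1453]]

tr Q = 4 and det Q = 3, so the characteristic polynomial is λ² − (4)λ + (3) with roots 1 and 3.
Eigenvectors give P = [[3, −5], [1, −2]] with P⁻¹ = [[2, −5], [1, −3]], and Q = P·diag(1, 3)·P⁻¹.
Then Q⁵ = P·diag(1, 243)·P⁻¹ = [[3, −1215], [1, −486]] · [[2, −5], [1, −3]] = [[−1209, 3630], [−484, 1453]].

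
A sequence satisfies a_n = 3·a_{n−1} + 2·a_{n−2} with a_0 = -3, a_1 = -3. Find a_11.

-1328883

With companion matrix B = [[3, 2], [1, 0]], [a_n, a_{n−1}]ᵀ = B·[a_{n−1}, a_{n−2}]ᵀ, so [a_11, a_10]ᵀ = B¹⁰·[a_1, a_0]ᵀ.
B¹⁰ = [[283667, 159294], [79647, 44726]], giving [a_11, a_10]ᵀ = [[-1328883], [-373119]].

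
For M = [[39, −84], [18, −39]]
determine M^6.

[[729, 0], [0, 729]]

tr M = 0 and det M = −9, so the characteristic polynomial is λ² − (0)λ + (−9) with roots 3 and −3.
Eigenvectors give P = [[−7, 2], [−3, 1]] with P⁻¹ = [[−1, 2], [−3, 7]], and M = P·diag(3, −3)·P⁻¹.
Then M^6 = P·diag(729, 729)·P⁻¹ = [[−5103, 1458], [−2187, 729]] · [[−1, 2], [−3, 7]] = [[729, 0], [0, 729]].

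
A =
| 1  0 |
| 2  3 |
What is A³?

[[1, 0], [26, 27]]

tr A = 4 and det A = 3, so the characteristic polynomial is λ² − (4)λ + (3) with roots 3 and 1.
Eigenvectors give P = [[0, −1], [1, 1]] with P⁻¹ = [[1, 1], [−1, 0]], and A = P·diag(3, 1)·P⁻¹.
Then A³ = P·diag(27, 1)·P⁻¹ = [[0, −1], [27, 1]] · [[1, 1], [−1, 0]] = [[1, 0], [26, 27]].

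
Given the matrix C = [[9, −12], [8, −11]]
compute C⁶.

tr C = −2 and det C = −3, so the characteristic polynomial is λ² − (−2)λ + (−3) with roots 1 and −3.
Eigenvectors give P = [[−3, −1], [−2, −1]] with P⁻¹ = [[−1, 1], [2, −3]], and C = P·diag(1, −3)·P⁻¹.
Then C⁶ = P·diag(1, 729)·P⁻¹ = [[−3, −729], [−2, −729]] · [[−1, 1], [2, −3]] = [[−1455, 2184], [−1456, 2185]].

[[−1455, 2184], [−1456, 2185]]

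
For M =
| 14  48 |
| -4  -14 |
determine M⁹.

[[3584, 12288], [-1024, -3584]]

tr M = 0 and det M = -4, so the characteristic polynomial is λ² − (0)λ + (-4) with roots 2 and -2.
Eigenvectors give P = [[4, 3], [-1, -1]] with P⁻¹ = [[1, 3], [-1, -4]], and M = P·diag(2, -2)·P⁻¹.
Then M⁹ = P·diag(512, -512)·P⁻¹ = [[2048, -1536], [-512, 512]] · [[1, 3], [-1, -4]] = [[3584, 12288], [-1024, -3584]].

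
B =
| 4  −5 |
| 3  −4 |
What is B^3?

B² = I (check: tr B = 0 and det B = −1), so B^3 = B since 3 is odd.

[[4, −5], [3, −4]]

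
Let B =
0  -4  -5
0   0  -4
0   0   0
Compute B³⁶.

[[0, 0, 0], [0, 0, 0], [0, 0, 0]]

B is strictly triangular, hence nilpotent: B³ = 0, so B³⁶ = 0.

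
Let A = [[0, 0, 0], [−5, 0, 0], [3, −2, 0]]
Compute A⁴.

[[0, 0, 0], [0, 0, 0], [0, 0, 0]]

A is strictly triangular, hence nilpotent: A³ = 0, so A⁴ = 0.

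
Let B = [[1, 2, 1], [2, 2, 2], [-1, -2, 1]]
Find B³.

B² = [[4, 4, 6], [4, 4, 8], [-6, -8, -4]]
B³ = [[6, 4, 18], [4, 0, 20], [-18, -20, -26]]

[[6, 4, 18], [4, 0, 20], [-18, -20, -26]]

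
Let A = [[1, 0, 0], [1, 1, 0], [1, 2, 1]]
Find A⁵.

[[1, 0, 0], [5, 1, 0], [25, 10, 1]]

A = I + N where N = [[0, 0, 0], [1, 0, 0], [1, 2, 0]] is strictly lower-triangular, so N³ = 0.
(I + N)⁵ = I + 5·N + 10·N² = [[1, 0, 0], [5, 1, 0], [25, 10, 1]].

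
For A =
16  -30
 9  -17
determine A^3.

[[46, -90], [27, -53]]

tr A = -1 and det A = -2, so the characteristic polynomial is λ² − (-1)λ + (-2) with roots -2 and 1.
Eigenvectors give P = [[-5, 2], [-3, 1]] with P⁻¹ = [[1, -2], [3, -5]], and A = P·diag(-2, 1)·P⁻¹.
Then A^3 = P·diag(-8, 1)·P⁻¹ = [[40, 2], [24, 1]] · [[1, -2], [3, -5]] = [[46, -90], [27, -53]].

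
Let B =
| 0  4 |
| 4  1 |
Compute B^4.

[[272, 132], [132, 305]]

B^2 = [[16, 4], [4, 17]]
B^3 = [[16, 68], [68, 33]]
B^4 = [[272, 132], [132, 305]]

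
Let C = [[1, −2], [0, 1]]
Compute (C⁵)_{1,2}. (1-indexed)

−10

C = I + N where N = [[0, −2], [0, 0]] is strictly upper-triangular, so N² = 0.
(I + N)⁵ = I + 5·N = [[1, −10], [0, 1]].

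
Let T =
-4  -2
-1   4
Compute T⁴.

[[324, 0], [0, 324]]

T² = [[18, 0], [0, 18]]
T³ = [[-72, -36], [-18, 72]]
T⁴ = [[324, 0], [0, 324]]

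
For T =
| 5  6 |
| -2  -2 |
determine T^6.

tr T = 3 and det T = 2, so the characteristic polynomial is λ² − (3)λ + (2) with roots 1 and 2.
Eigenvectors give P = [[-3, -2], [2, 1]] with P⁻¹ = [[1, 2], [-2, -3]], and T = P·diag(1, 2)·P⁻¹.
Then T^6 = P·diag(1, 64)·P⁻¹ = [[-3, -128], [2, 64]] · [[1, 2], [-2, -3]] = [[253, 378], [-126, -188]].

[[253, 378], [-126, -188]]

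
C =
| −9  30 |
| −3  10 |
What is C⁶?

C² = C (a projection; rank 1, trace 1), so C⁶ = C.

[[−9, 30], [−3, 10]]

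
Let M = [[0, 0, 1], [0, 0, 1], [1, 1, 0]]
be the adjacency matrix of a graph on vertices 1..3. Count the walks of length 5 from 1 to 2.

0

The number of length-5 walks from vertex 1 to vertex 2 is entry (1,2) of M^5, where M is the adjacency matrix.
M^2 = [[1, 1, 0], [1, 1, 0], [0, 0, 2]]
M^3 = [[0, 0, 2], [0, 0, 2], [2, 2, 0]]
M^4 = [[2, 2, 0], [2, 2, 0], [0, 0, 4]]
M^5 = [[0, 0, 4], [0, 0, 4], [4, 4, 0]]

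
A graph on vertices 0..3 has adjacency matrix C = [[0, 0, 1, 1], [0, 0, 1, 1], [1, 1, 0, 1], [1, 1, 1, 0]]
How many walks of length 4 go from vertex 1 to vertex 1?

The number of length-4 walks from vertex 1 to vertex 1 is entry (1,1) of C⁴, where C is the adjacency matrix.
C² = [[2, 2, 1, 1], [2, 2, 1, 1], [1, 1, 3, 2], [1, 1, 2, 3]]
C³ = [[2, 2, 5, 5], [2, 2, 5, 5], [5, 5, 4, 5], [5, 5, 5, 4]]
C⁴ = [[10, 10, 9, 9], [10, 10, 9, 9], [9, 9, 15, 14], [9, 9, 14, 15]]

10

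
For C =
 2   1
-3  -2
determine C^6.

C² = I (check: tr C = 0 and det C = -1), so C^6 = I since 6 is even.

[[1, 0], [0, 1]]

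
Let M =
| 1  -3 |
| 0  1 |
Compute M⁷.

[[1, -21], [0, 1]]

M = I + N where N = [[0, -3], [0, 0]] is strictly upper-triangular, so N² = 0.
(I + N)⁷ = I + 7·N = [[1, -21], [0, 1]].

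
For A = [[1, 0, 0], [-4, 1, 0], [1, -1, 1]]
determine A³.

[[1, 0, 0], [-12, 1, 0], [15, -3, 1]]

A = I + N where N = [[0, 0, 0], [-4, 0, 0], [1, -1, 0]] is strictly lower-triangular, so N³ = 0.
(I + N)³ = I + 3·N + 3·N² = [[1, 0, 0], [-12, 1, 0], [15, -3, 1]].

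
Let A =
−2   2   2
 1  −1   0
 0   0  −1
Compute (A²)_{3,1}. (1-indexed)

0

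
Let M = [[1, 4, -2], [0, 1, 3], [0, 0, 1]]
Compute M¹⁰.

M = I + N where N = [[0, 4, -2], [0, 0, 3], [0, 0, 0]] is strictly upper-triangular, so N³ = 0.
(I + N)¹⁰ = I + 10·N + 45·N² = [[1, 40, 520], [0, 1, 30], [0, 0, 1]].

[[1, 40, 520], [0, 1, 30], [0, 0, 1]]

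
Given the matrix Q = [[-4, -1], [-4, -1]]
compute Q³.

Q² = [[20, 5], [20, 5]]
Q³ = [[-100, -25], [-100, -25]]

[[-100, -25], [-100, -25]]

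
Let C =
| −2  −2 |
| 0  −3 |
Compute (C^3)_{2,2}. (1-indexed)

−27

C^2 = [[4, 10], [0, 9]]
C^3 = [[−8, −38], [0, −27]]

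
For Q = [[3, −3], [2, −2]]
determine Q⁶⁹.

Q² = Q (a projection; rank 1, trace 1), so Q⁶⁹ = Q.

[[3, −3], [2, −2]]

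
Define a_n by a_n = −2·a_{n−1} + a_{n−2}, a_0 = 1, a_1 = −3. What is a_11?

With companion matrix T = [[−2, 1], [1, 0]], [a_n, a_{n−1}]ᵀ = T·[a_{n−1}, a_{n−2}]ᵀ, so [a_11, a_10]ᵀ = T^10·[a_1, a_0]ᵀ.
T^10 = [[5741, −2378], [−2378, 985]], giving [a_11, a_10]ᵀ = [[−19601], [8119]].

−19601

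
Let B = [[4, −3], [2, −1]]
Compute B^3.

[[22, −21], [14, −13]]

B^2 = [[10, −9], [6, −5]]
B^3 = [[22, −21], [14, −13]]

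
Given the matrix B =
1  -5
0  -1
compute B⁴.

B² = I (check: tr B = 0 and det B = -1), so B⁴ = I since 4 is even.

[[1, 0], [0, 1]]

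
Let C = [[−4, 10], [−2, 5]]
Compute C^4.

C² = C (a projection; rank 1, trace 1), so C^4 = C.

[[−4, 10], [−2, 5]]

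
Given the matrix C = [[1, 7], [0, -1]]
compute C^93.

C² = I (check: tr C = 0 and det C = -1), so C^93 = C since 93 is odd.

[[1, 7], [0, -1]]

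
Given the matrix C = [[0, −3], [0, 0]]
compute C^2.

C is strictly triangular, hence nilpotent: C^2 = 0, so C^2 = 0.

[[0, 0], [0, 0]]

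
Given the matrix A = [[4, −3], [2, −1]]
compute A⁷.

[[382, −381], [254, −253]]

tr A = 3 and det A = 2, so the characteristic polynomial is λ² − (3)λ + (2) with roots 1 and 2.
Eigenvectors give P = [[1, 3], [1, 2]] with P⁻¹ = [[−2, 3], [1, −1]], and A = P·diag(1, 2)·P⁻¹.
Then A⁷ = P·diag(1, 128)·P⁻¹ = [[1, 384], [1, 256]] · [[−2, 3], [1, −1]] = [[382, −381], [254, −253]].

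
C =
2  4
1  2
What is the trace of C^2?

16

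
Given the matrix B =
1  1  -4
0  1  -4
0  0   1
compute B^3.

B = I + N where N = [[0, 1, -4], [0, 0, -4], [0, 0, 0]] is strictly upper-triangular, so N^3 = 0.
(I + N)^3 = I + 3·N + 3·N^2 = [[1, 3, -24], [0, 1, -12], [0, 0, 1]].

[[1, 3, -24], [0, 1, -12], [0, 0, 1]]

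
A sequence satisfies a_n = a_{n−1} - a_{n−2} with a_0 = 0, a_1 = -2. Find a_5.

With companion matrix Q = [[1, -1], [1, 0]], [a_n, a_{n−1}]ᵀ = Q·[a_{n−1}, a_{n−2}]ᵀ, so [a_5, a_4]ᵀ = Q⁴·[a_1, a_0]ᵀ.
Q⁴ = [[-1, 1], [-1, 0]], giving [a_5, a_4]ᵀ = [[2], [2]].

2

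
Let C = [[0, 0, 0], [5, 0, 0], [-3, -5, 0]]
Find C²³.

C is strictly triangular, hence nilpotent: C³ = 0, so C²³ = 0.

[[0, 0, 0], [0, 0, 0], [0, 0, 0]]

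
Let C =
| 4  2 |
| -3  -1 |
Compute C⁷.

tr C = 3 and det C = 2, so the characteristic polynomial is λ² − (3)λ + (2) with roots 2 and 1.
Eigenvectors give P = [[-1, -2], [1, 3]] with P⁻¹ = [[-3, -2], [1, 1]], and C = P·diag(2, 1)·P⁻¹.
Then C⁷ = P·diag(128, 1)·P⁻¹ = [[-128, -2], [128, 3]] · [[-3, -2], [1, 1]] = [[382, 254], [-381, -253]].

[[382, 254], [-381, -253]]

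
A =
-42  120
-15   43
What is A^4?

[[-504, 1560], [-195, 601]]

tr A = 1 and det A = -6, so the characteristic polynomial is λ² − (1)λ + (-6) with roots 3 and -2.
Eigenvectors give P = [[8, -3], [3, -1]] with P⁻¹ = [[-1, 3], [-3, 8]], and A = P·diag(3, -2)·P⁻¹.
Then A^4 = P·diag(81, 16)·P⁻¹ = [[648, -48], [243, -16]] · [[-1, 3], [-3, 8]] = [[-504, 1560], [-195, 601]].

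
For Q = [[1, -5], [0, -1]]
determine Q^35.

[[1, -5], [0, -1]]

Q² = I (check: tr Q = 0 and det Q = -1), so Q^35 = Q since 35 is odd.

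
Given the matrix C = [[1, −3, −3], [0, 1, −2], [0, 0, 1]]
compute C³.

[[1, −9, 9], [0, 1, −6], [0, 0, 1]]

C = I + N where N = [[0, −3, −3], [0, 0, −2], [0, 0, 0]] is strictly upper-triangular, so N³ = 0.
(I + N)³ = I + 3·N + 3·N² = [[1, −9, 9], [0, 1, −6], [0, 0, 1]].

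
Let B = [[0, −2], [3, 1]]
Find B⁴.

B² = [[−6, −2], [3, −5]]
B³ = [[−6, 10], [−15, −11]]
B⁴ = [[30, 22], [−33, 19]]

[[30, 22], [−33, 19]]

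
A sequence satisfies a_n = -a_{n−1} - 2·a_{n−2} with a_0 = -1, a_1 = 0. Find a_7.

With companion matrix A = [[-1, -2], [1, 0]], [a_n, a_{n−1}]ᵀ = A·[a_{n−1}, a_{n−2}]ᵀ, so [a_7, a_6]ᵀ = A⁶·[a_1, a_0]ᵀ.
A⁶ = [[7, 10], [-5, 2]], giving [a_7, a_6]ᵀ = [[-10], [-2]].

-10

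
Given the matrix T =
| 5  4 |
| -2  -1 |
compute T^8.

[[13121, 13120], [-6560, -6559]]

tr T = 4 and det T = 3, so the characteristic polynomial is λ² − (4)λ + (3) with roots 3 and 1.
Eigenvectors give P = [[-2, -1], [1, 1]] with P⁻¹ = [[-1, -1], [1, 2]], and T = P·diag(3, 1)·P⁻¹.
Then T^8 = P·diag(6561, 1)·P⁻¹ = [[-13122, -1], [6561, 1]] · [[-1, -1], [1, 2]] = [[13121, 13120], [-6560, -6559]].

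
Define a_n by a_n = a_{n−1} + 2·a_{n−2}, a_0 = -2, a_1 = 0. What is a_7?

With companion matrix T = [[1, 2], [1, 0]], [a_n, a_{n−1}]ᵀ = T·[a_{n−1}, a_{n−2}]ᵀ, so [a_7, a_6]ᵀ = T^6·[a_1, a_0]ᵀ.
T^6 = [[43, 42], [21, 22]], giving [a_7, a_6]ᵀ = [[-84], [-44]].

-84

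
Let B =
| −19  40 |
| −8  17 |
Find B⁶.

[[3641, −7280], [1456, −2911]]

tr B = −2 and det B = −3, so the characteristic polynomial is λ² − (−2)λ + (−3) with roots 1 and −3.
Eigenvectors give P = [[2, 5], [1, 2]] with P⁻¹ = [[−2, 5], [1, −2]], and B = P·diag(1, −3)·P⁻¹.
Then B⁶ = P·diag(1, 729)·P⁻¹ = [[2, 3645], [1, 1458]] · [[−2, 5], [1, −2]] = [[3641, −7280], [1456, −2911]].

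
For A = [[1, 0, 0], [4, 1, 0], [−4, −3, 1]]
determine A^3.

A = I + N where N = [[0, 0, 0], [4, 0, 0], [−4, −3, 0]] is strictly lower-triangular, so N^3 = 0.
(I + N)^3 = I + 3·N + 3·N^2 = [[1, 0, 0], [12, 1, 0], [−48, −9, 1]].

[[1, 0, 0], [12, 1, 0], [−48, −9, 1]]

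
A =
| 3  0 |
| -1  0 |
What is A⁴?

[[81, 0], [-27, 0]]

A² = [[9, 0], [-3, 0]]
A³ = [[27, 0], [-9, 0]]
A⁴ = [[81, 0], [-27, 0]]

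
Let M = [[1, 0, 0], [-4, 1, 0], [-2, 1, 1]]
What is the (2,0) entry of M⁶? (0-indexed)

-72

M = I + N where N = [[0, 0, 0], [-4, 0, 0], [-2, 1, 0]] is strictly lower-triangular, so N³ = 0.
(I + N)⁶ = I + 6·N + 15·N² = [[1, 0, 0], [-24, 1, 0], [-72, 6, 1]].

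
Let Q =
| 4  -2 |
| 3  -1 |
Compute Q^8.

[[766, -510], [765, -509]]

tr Q = 3 and det Q = 2, so the characteristic polynomial is λ² − (3)λ + (2) with roots 2 and 1.
Eigenvectors give P = [[1, -2], [1, -3]] with P⁻¹ = [[3, -2], [1, -1]], and Q = P·diag(2, 1)·P⁻¹.
Then Q^8 = P·diag(256, 1)·P⁻¹ = [[256, -2], [256, -3]] · [[3, -2], [1, -1]] = [[766, -510], [765, -509]].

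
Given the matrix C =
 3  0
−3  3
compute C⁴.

C² = [[9, 0], [−18, 9]]
C³ = [[27, 0], [−81, 27]]
C⁴ = [[81, 0], [−324, 81]]

[[81, 0], [−324, 81]]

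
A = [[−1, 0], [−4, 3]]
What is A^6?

[[1, 0], [−728, 729]]

tr A = 2 and det A = −3, so the characteristic polynomial is λ² − (2)λ + (−3) with roots −1 and 3.
Eigenvectors give P = [[1, 0], [1, −1]] with P⁻¹ = [[1, 0], [1, −1]], and A = P·diag(−1, 3)·P⁻¹.
Then A^6 = P·diag(1, 729)·P⁻¹ = [[1, 0], [1, −729]] · [[1, 0], [1, −1]] = [[1, 0], [−728, 729]].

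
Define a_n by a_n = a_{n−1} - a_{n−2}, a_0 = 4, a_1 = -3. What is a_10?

3

With companion matrix C = [[1, -1], [1, 0]], [a_n, a_{n−1}]ᵀ = C·[a_{n−1}, a_{n−2}]ᵀ, so [a_10, a_9]ᵀ = C^9·[a_1, a_0]ᵀ.
C^9 = [[-1, 0], [0, -1]], giving [a_10, a_9]ᵀ = [[3], [-4]].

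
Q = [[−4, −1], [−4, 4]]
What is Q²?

[[20, 0], [0, 20]]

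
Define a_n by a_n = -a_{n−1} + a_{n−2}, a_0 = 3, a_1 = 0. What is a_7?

-24

With companion matrix C = [[-1, 1], [1, 0]], [a_n, a_{n−1}]ᵀ = C·[a_{n−1}, a_{n−2}]ᵀ, so [a_7, a_6]ᵀ = C⁶·[a_1, a_0]ᵀ.
C⁶ = [[13, -8], [-8, 5]], giving [a_7, a_6]ᵀ = [[-24], [15]].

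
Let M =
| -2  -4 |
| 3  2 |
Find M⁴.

[[64, 0], [0, 64]]

M² = [[-8, 0], [0, -8]]
M³ = [[16, 32], [-24, -16]]
M⁴ = [[64, 0], [0, 64]]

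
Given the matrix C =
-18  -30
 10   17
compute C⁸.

tr C = -1 and det C = -6, so the characteristic polynomial is λ² − (-1)λ + (-6) with roots 2 and -3.
Eigenvectors give P = [[-3, -2], [2, 1]] with P⁻¹ = [[1, 2], [-2, -3]], and C = P·diag(2, -3)·P⁻¹.
Then C⁸ = P·diag(256, 6561)·P⁻¹ = [[-768, -13122], [512, 6561]] · [[1, 2], [-2, -3]] = [[25476, 37830], [-12610, -18659]].

[[25476, 37830], [-12610, -18659]]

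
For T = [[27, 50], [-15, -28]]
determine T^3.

[[183, 350], [-105, -202]]

tr T = -1 and det T = -6, so the characteristic polynomial is λ² − (-1)λ + (-6) with roots -3 and 2.
Eigenvectors give P = [[-5, -2], [3, 1]] with P⁻¹ = [[1, 2], [-3, -5]], and T = P·diag(-3, 2)·P⁻¹.
Then T^3 = P·diag(-27, 8)·P⁻¹ = [[135, -16], [-81, 8]] · [[1, 2], [-3, -5]] = [[183, 350], [-105, -202]].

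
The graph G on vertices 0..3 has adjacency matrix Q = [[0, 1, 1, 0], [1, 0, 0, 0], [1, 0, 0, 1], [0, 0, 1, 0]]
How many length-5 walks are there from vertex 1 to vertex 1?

The number of length-5 walks from vertex 1 to vertex 1 is entry (1,1) of Q⁵, where Q is the adjacency matrix.
Q² = [[2, 0, 0, 1], [0, 1, 1, 0], [0, 1, 2, 0], [1, 0, 0, 1]]
Q³ = [[0, 2, 3, 0], [2, 0, 0, 1], [3, 0, 0, 2], [0, 1, 2, 0]]
Q⁴ = [[5, 0, 0, 3], [0, 2, 3, 0], [0, 3, 5, 0], [3, 0, 0, 2]]
Q⁵ = [[0, 5, 8, 0], [5, 0, 0, 3], [8, 0, 0, 5], [0, 3, 5, 0]]

0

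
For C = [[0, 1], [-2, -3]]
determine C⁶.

[[-62, -63], [126, 127]]

tr C = -3 and det C = 2, so the characteristic polynomial is λ² − (-3)λ + (2) with roots -1 and -2.
Eigenvectors give P = [[1, 1], [-1, -2]] with P⁻¹ = [[2, 1], [-1, -1]], and C = P·diag(-1, -2)·P⁻¹.
Then C⁶ = P·diag(1, 64)·P⁻¹ = [[1, 64], [-1, -128]] · [[2, 1], [-1, -1]] = [[-62, -63], [126, 127]].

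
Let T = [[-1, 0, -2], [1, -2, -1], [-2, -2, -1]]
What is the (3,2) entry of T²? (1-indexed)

6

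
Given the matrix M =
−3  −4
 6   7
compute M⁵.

[[−483, −484], [726, 727]]

tr M = 4 and det M = 3, so the characteristic polynomial is λ² − (4)λ + (3) with roots 1 and 3.
Eigenvectors give P = [[1, −2], [−1, 3]] with P⁻¹ = [[3, 2], [1, 1]], and M = P·diag(1, 3)·P⁻¹.
Then M⁵ = P·diag(1, 243)·P⁻¹ = [[1, −486], [−1, 729]] · [[3, 2], [1, 1]] = [[−483, −484], [726, 727]].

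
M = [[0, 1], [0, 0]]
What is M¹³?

M is strictly triangular, hence nilpotent: M² = 0, so M¹³ = 0.

[[0, 0], [0, 0]]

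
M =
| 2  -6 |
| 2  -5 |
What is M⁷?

[[380, -762], [254, -509]]

tr M = -3 and det M = 2, so the characteristic polynomial is λ² − (-3)λ + (2) with roots -2 and -1.
Eigenvectors give P = [[-3, 2], [-2, 1]] with P⁻¹ = [[1, -2], [2, -3]], and M = P·diag(-2, -1)·P⁻¹.
Then M⁷ = P·diag(-128, -1)·P⁻¹ = [[384, -2], [256, -1]] · [[1, -2], [2, -3]] = [[380, -762], [254, -509]].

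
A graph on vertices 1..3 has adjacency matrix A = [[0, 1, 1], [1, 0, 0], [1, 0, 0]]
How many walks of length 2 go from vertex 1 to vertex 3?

The number of length-2 walks from vertex 1 to vertex 3 is entry (1,3) of A², where A is the adjacency matrix.
A² = [[2, 0, 0], [0, 1, 1], [0, 1, 1]]

0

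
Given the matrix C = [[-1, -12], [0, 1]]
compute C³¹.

[[-1, -12], [0, 1]]

C² = I (check: tr C = 0 and det C = -1), so C³¹ = C since 31 is odd.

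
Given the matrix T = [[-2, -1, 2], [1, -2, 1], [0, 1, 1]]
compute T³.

[[0, -18, 9], [12, -3, -3], [-3, 3, 3]]

T² = [[3, 6, -3], [-4, 4, 1], [1, -1, 2]]
T³ = [[0, -18, 9], [12, -3, -3], [-3, 3, 3]]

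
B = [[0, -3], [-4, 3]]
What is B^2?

[[12, -9], [-12, 21]]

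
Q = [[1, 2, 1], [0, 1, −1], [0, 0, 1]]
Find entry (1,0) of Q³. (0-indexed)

Q = I + N where N = [[0, 2, 1], [0, 0, −1], [0, 0, 0]] is strictly upper-triangular, so N³ = 0.
(I + N)³ = I + 3·N + 3·N² = [[1, 6, −3], [0, 1, −3], [0, 0, 1]].

0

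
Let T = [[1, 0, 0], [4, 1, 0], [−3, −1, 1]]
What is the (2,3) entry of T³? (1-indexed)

0

T = I + N where N = [[0, 0, 0], [4, 0, 0], [−3, −1, 0]] is strictly lower-triangular, so N³ = 0.
(I + N)³ = I + 3·N + 3·N² = [[1, 0, 0], [12, 1, 0], [−21, −3, 1]].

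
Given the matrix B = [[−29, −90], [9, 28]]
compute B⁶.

tr B = −1 and det B = −2, so the characteristic polynomial is λ² − (−1)λ + (−2) with roots 1 and −2.
Eigenvectors give P = [[−3, 10], [1, −3]] with P⁻¹ = [[3, 10], [1, 3]], and B = P·diag(1, −2)·P⁻¹.
Then B⁶ = P·diag(1, 64)·P⁻¹ = [[−3, 640], [1, −192]] · [[3, 10], [1, 3]] = [[631, 1890], [−189, −566]].

[[631, 1890], [−189, −566]]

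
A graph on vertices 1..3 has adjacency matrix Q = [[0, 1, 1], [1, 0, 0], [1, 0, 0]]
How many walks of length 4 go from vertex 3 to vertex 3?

The number of length-4 walks from vertex 3 to vertex 3 is entry (3,3) of Q^4, where Q is the adjacency matrix.
Q^2 = [[2, 0, 0], [0, 1, 1], [0, 1, 1]]
Q^3 = [[0, 2, 2], [2, 0, 0], [2, 0, 0]]
Q^4 = [[4, 0, 0], [0, 2, 2], [0, 2, 2]]

2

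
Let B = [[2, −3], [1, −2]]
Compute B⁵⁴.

[[1, 0], [0, 1]]

B² = I (check: tr B = 0 and det B = −1), so B⁵⁴ = I since 54 is even.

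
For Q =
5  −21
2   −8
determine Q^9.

tr Q = −3 and det Q = 2, so the characteristic polynomial is λ² − (−3)λ + (2) with roots −2 and −1.
Eigenvectors give P = [[−3, −7], [−1, −2]] with P⁻¹ = [[2, −7], [−1, 3]], and Q = P·diag(−2, −1)·P⁻¹.
Then Q^9 = P·diag(−512, −1)·P⁻¹ = [[1536, 7], [512, 2]] · [[2, −7], [−1, 3]] = [[3065, −10731], [1022, −3578]].

[[3065, −10731], [1022, −3578]]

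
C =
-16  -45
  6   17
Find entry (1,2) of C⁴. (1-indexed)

tr C = 1 and det C = -2, so the characteristic polynomial is λ² − (1)λ + (-2) with roots 2 and -1.
Eigenvectors give P = [[-5, 3], [2, -1]] with P⁻¹ = [[1, 3], [2, 5]], and C = P·diag(2, -1)·P⁻¹.
Then C⁴ = P·diag(16, 1)·P⁻¹ = [[-80, 3], [32, -1]] · [[1, 3], [2, 5]] = [[-74, -225], [30, 91]].

-225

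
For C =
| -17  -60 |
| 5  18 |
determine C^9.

tr C = 1 and det C = -6, so the characteristic polynomial is λ² − (1)λ + (-6) with roots -2 and 3.
Eigenvectors give P = [[4, -3], [-1, 1]] with P⁻¹ = [[1, 3], [1, 4]], and C = P·diag(-2, 3)·P⁻¹.
Then C^9 = P·diag(-512, 19683)·P⁻¹ = [[-2048, -59049], [512, 19683]] · [[1, 3], [1, 4]] = [[-61097, -242340], [20195, 80268]].

[[-61097, -242340], [20195, 80268]]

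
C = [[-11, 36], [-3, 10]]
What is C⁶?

tr C = -1 and det C = -2, so the characteristic polynomial is λ² − (-1)λ + (-2) with roots 1 and -2.
Eigenvectors give P = [[3, 4], [1, 1]] with P⁻¹ = [[-1, 4], [1, -3]], and C = P·diag(1, -2)·P⁻¹.
Then C⁶ = P·diag(1, 64)·P⁻¹ = [[3, 256], [1, 64]] · [[-1, 4], [1, -3]] = [[253, -756], [63, -188]].

[[253, -756], [63, -188]]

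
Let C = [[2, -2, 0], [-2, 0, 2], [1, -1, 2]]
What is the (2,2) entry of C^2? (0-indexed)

2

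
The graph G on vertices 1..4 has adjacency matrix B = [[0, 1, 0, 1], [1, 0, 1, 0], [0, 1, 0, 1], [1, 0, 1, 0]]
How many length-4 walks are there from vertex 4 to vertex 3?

The number of length-4 walks from vertex 4 to vertex 3 is entry (4,3) of B⁴, where B is the adjacency matrix.
B² = [[2, 0, 2, 0], [0, 2, 0, 2], [2, 0, 2, 0], [0, 2, 0, 2]]
B³ = [[0, 4, 0, 4], [4, 0, 4, 0], [0, 4, 0, 4], [4, 0, 4, 0]]
B⁴ = [[8, 0, 8, 0], [0, 8, 0, 8], [8, 0, 8, 0], [0, 8, 0, 8]]

0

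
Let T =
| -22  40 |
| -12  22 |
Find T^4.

tr T = 0 and det T = -4, so the characteristic polynomial is λ² − (0)λ + (-4) with roots 2 and -2.
Eigenvectors give P = [[-5, 2], [-3, 1]] with P⁻¹ = [[1, -2], [3, -5]], and T = P·diag(2, -2)·P⁻¹.
Then T^4 = P·diag(16, 16)·P⁻¹ = [[-80, 32], [-48, 16]] · [[1, -2], [3, -5]] = [[16, 0], [0, 16]].

[[16, 0], [0, 16]]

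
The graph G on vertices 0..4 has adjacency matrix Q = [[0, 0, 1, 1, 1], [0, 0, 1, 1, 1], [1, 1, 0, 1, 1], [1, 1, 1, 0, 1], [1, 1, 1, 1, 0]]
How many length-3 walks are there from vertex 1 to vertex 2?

The number of length-3 walks from vertex 1 to vertex 2 is entry (1,2) of Q^3, where Q is the adjacency matrix.
Q^2 = [[3, 3, 2, 2, 2], [3, 3, 2, 2, 2], [2, 2, 4, 3, 3], [2, 2, 3, 4, 3], [2, 2, 3, 3, 4]]
Q^3 = [[6, 6, 10, 10, 10], [6, 6, 10, 10, 10], [10, 10, 10, 11, 11], [10, 10, 11, 10, 11], [10, 10, 11, 11, 10]]

10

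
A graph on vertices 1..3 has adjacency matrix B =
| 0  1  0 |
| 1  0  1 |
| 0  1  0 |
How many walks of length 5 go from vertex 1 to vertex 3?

0

The number of length-5 walks from vertex 1 to vertex 3 is entry (1,3) of B^5, where B is the adjacency matrix.
B^2 = [[1, 0, 1], [0, 2, 0], [1, 0, 1]]
B^3 = [[0, 2, 0], [2, 0, 2], [0, 2, 0]]
B^4 = [[2, 0, 2], [0, 4, 0], [2, 0, 2]]
B^5 = [[0, 4, 0], [4, 0, 4], [0, 4, 0]]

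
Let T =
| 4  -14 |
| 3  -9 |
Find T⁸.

[[-37574, 88270], [-18915, 44391]]

tr T = -5 and det T = 6, so the characteristic polynomial is λ² − (-5)λ + (6) with roots -3 and -2.
Eigenvectors give P = [[2, -7], [1, -3]] with P⁻¹ = [[-3, 7], [-1, 2]], and T = P·diag(-3, -2)·P⁻¹.
Then T⁸ = P·diag(6561, 256)·P⁻¹ = [[13122, -1792], [6561, -768]] · [[-3, 7], [-1, 2]] = [[-37574, 88270], [-18915, 44391]].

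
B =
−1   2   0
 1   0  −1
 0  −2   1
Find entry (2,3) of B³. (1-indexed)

B² = [[3, −2, −2], [−1, 4, −1], [−2, −2, 3]]
B³ = [[−5, 10, 0], [5, 0, −5], [0, −10, 5]]

−5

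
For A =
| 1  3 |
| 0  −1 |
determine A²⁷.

A² = I (check: tr A = 0 and det A = −1), so A²⁷ = A since 27 is odd.

[[1, 3], [0, −1]]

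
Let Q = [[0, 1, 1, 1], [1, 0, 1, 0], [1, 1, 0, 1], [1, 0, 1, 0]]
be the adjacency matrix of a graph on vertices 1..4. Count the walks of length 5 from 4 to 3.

29

The number of length-5 walks from vertex 4 to vertex 3 is entry (4,3) of Q⁵, where Q is the adjacency matrix.
Q² = [[3, 1, 2, 1], [1, 2, 1, 2], [2, 1, 3, 1], [1, 2, 1, 2]]
Q³ = [[4, 5, 5, 5], [5, 2, 5, 2], [5, 5, 4, 5], [5, 2, 5, 2]]
Q⁴ = [[15, 9, 14, 9], [9, 10, 9, 10], [14, 9, 15, 9], [9, 10, 9, 10]]
Q⁵ = [[32, 29, 33, 29], [29, 18, 29, 18], [33, 29, 32, 29], [29, 18, 29, 18]]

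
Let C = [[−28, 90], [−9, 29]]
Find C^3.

[[−82, 270], [−27, 89]]

tr C = 1 and det C = −2, so the characteristic polynomial is λ² − (1)λ + (−2) with roots 2 and −1.
Eigenvectors give P = [[3, 10], [1, 3]] with P⁻¹ = [[−3, 10], [1, −3]], and C = P·diag(2, −1)·P⁻¹.
Then C^3 = P·diag(8, −1)·P⁻¹ = [[24, −10], [8, −3]] · [[−3, 10], [1, −3]] = [[−82, 270], [−27, 89]].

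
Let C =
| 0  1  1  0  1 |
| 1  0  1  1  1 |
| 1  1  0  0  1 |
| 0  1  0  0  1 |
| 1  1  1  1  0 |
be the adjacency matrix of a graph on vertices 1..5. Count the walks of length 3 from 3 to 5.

9

The number of length-3 walks from vertex 3 to vertex 5 is entry (3,5) of C³, where C is the adjacency matrix.
C² = [[3, 2, 2, 2, 2], [2, 4, 2, 1, 3], [2, 2, 3, 2, 2], [2, 1, 2, 2, 1], [2, 3, 2, 1, 4]]
C³ = [[6, 9, 7, 4, 9], [9, 8, 9, 7, 9], [7, 9, 6, 4, 9], [4, 7, 4, 2, 7], [9, 9, 9, 7, 8]]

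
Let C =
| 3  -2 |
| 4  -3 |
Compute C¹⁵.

[[3, -2], [4, -3]]

C² = I (check: tr C = 0 and det C = -1), so C¹⁵ = C since 15 is odd.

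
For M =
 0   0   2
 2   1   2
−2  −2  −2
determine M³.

M² = [[−4, −4, −4], [−2, −3, 2], [0, 2, −4]]
M³ = [[0, 4, −8], [−10, −7, −14], [12, 10, 12]]

[[0, 4, −8], [−10, −7, −14], [12, 10, 12]]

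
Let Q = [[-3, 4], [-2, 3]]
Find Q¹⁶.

Q² = I (check: tr Q = 0 and det Q = -1), so Q¹⁶ = I since 16 is even.

[[1, 0], [0, 1]]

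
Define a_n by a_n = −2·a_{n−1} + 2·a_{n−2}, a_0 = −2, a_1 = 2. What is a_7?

1136

With companion matrix B = [[−2, 2], [1, 0]], [a_n, a_{n−1}]ᵀ = B·[a_{n−1}, a_{n−2}]ᵀ, so [a_7, a_6]ᵀ = B^6·[a_1, a_0]ᵀ.
B^6 = [[328, −240], [−120, 88]], giving [a_7, a_6]ᵀ = [[1136], [−416]].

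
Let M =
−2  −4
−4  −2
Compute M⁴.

M² = [[20, 16], [16, 20]]
M³ = [[−104, −112], [−112, −104]]
M⁴ = [[656, 640], [640, 656]]

[[656, 640], [640, 656]]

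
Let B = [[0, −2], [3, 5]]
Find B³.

[[−30, −38], [57, 65]]

tr B = 5 and det B = 6, so the characteristic polynomial is λ² − (5)λ + (6) with roots 2 and 3.
Eigenvectors give P = [[−1, −2], [1, 3]] with P⁻¹ = [[−3, −2], [1, 1]], and B = P·diag(2, 3)·P⁻¹.
Then B³ = P·diag(8, 27)·P⁻¹ = [[−8, −54], [8, 81]] · [[−3, −2], [1, 1]] = [[−30, −38], [57, 65]].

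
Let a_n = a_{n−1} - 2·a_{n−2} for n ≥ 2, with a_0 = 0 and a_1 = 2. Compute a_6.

With companion matrix C = [[1, -2], [1, 0]], [a_n, a_{n−1}]ᵀ = C·[a_{n−1}, a_{n−2}]ᵀ, so [a_6, a_5]ᵀ = C^5·[a_1, a_0]ᵀ.
C^5 = [[5, 2], [-1, 6]], giving [a_6, a_5]ᵀ = [[10], [-2]].

10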